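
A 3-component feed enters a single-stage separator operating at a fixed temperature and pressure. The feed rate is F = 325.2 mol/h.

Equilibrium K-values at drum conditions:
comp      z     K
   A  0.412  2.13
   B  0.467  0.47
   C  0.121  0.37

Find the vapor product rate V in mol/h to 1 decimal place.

V = 73.9 mol/h

Material balance + equilibrium reduce to Σ zᵢ(Kᵢ−1)/(1+β(Kᵢ−1)) = 0.
Check two-phase: ΣzᵢKᵢ = 1.142 > 1 and Σzᵢ/Kᵢ = 1.514 > 1, so g(0) = 0.142 > 0 and g(1) = -0.514 < 0.
Newton iteration, β⁰ = 0.5:
  β = 0.500: g = -0.1506, g' = -0.560 → β = 0.231
  β = 0.231: g = -0.0021, g' = -0.567 → β = 0.227
Converged at β = 0.227.
Then V = β·F = 0.2274·325.2 = 73.9 mol/h and L = F − V = 251.3 mol/h.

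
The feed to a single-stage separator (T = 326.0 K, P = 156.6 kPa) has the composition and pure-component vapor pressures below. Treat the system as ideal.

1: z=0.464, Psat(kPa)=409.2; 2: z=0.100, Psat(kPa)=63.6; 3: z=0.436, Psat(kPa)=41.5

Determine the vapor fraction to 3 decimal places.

ψ = 0.321

Raoult's law: Kᵢ = Pᵢˢᵃᵗ/P = Pᵢˢᵃᵗ/156.6.
  K_1 = 409.2/156.6 = 2.61303, K_2 = 63.6/156.6 = 0.40613, K_3 = 41.5/156.6 = 0.26501
Rachford–Rice: g(ψ) = Σ zᵢ(Kᵢ−1)/(1+ψ(Kᵢ−1)) = 0.
g(0) = ΣzᵢKᵢ − 1 = 0.369 and g(1) = 1 − Σzᵢ/Kᵢ = -1.069, so a root lies in (0, 1).
Iterate (Newton) starting at ψ = 0.33:
  ψ = 0.330: g = -0.0085, g' = -0.979 → ψ = 0.321
Converged at ψ = 0.321.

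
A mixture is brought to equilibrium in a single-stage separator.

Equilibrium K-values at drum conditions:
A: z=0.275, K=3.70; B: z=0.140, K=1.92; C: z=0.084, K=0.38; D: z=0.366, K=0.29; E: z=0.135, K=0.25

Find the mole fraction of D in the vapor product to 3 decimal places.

y_D = 0.133

Let β = V/F and solve Σ zᵢ(Kᵢ−1)/(1+β(Kᵢ−1)) = 0.
g(0) = ΣzᵢKᵢ − 1 = 0.458 and g(1) = 1 − Σzᵢ/Kᵢ = -1.170, so a root lies in (0, 1).
Iterate (Newton) starting at β = 0.5:
  β = 0.500: g = -0.2362, g' = -1.124 → β = 0.290
  β = 0.290: g = -0.0019, g' = -1.169 → β = 0.288
Converged at β = 0.288.
Compositions from xᵢ = zᵢ/(1+β(Kᵢ−1)), yᵢ = Kᵢxᵢ:
  A: x = 0.155, y = 0.572
  B: x = 0.111, y = 0.212
  C: x = 0.102, y = 0.039
  D: x = 0.460, y = 0.133
  E: x = 0.172, y = 0.043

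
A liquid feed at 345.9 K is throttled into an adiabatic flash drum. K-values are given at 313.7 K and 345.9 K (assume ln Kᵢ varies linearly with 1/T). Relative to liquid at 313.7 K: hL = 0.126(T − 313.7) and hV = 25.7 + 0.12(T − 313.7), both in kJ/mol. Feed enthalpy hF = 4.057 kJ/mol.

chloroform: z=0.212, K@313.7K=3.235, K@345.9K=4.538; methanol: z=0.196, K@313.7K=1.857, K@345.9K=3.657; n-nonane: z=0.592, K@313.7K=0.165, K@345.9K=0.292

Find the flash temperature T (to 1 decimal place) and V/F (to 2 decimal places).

Adiabatic flash: solve Rachford–Rice at each trial T, then check hF = ψ·hV(T) + (1−ψ)·hL(T).
  T = 313.7 K: K = (3.235, 1.857, 0.165), RR gives ψ = 0.102, H_out = 2.621 kJ/mol
  T = 345.9 K: K = (4.538, 3.657, 0.292), RR gives ψ = 0.384, H_out = 13.855 kJ/mol
  T = 329.8 K: K = (3.863, 2.649, 0.223), RR gives ψ = 0.258, H_out = 8.638 kJ/mol
  T = 321.8 K: K = (3.545, 2.230, 0.193), RR gives ψ = 0.186, H_out = 5.791 kJ/mol
  T = 317.8 K: K = (3.390, 2.040, 0.179), RR gives ψ = 0.146, H_out = 4.266 kJ/mol
  T = 315.8 K: K = (3.314, 1.949, 0.172), RR gives ψ = 0.125, H_out = 3.475 kJ/mol
Linear interpolation between T = 315.8 (H_out = 3.475) and T = 317.8 (H_out = 4.266) on hF = 4.057 gives T ≈ 317.3 K, at which ψ = 0.14.

T = 317.3 K, V/F = 0.14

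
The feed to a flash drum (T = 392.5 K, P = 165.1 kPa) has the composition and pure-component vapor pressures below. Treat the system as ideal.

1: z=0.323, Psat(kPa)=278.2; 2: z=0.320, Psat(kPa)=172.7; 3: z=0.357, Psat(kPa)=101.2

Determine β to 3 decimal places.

Raoult's law: Kᵢ = Pᵢˢᵃᵗ/P = Pᵢˢᵃᵗ/165.1.
  K_1 = 278.2/165.1 = 1.68504, K_2 = 172.7/165.1 = 1.04603, K_3 = 101.2/165.1 = 0.61296
Let β = V/F and solve Σ zᵢ(Kᵢ−1)/(1+β(Kᵢ−1)) = 0.
Feasibility: ΣzᵢKᵢ = 1.098, Σzᵢ/Kᵢ = 1.080 — both > 1, two phases present.
Newton iteration, β⁰ = 0.5:
  β = 0.500: g = 0.0079, g' = -0.167 → β = 0.547
Converged at β = 0.547.

β = 0.547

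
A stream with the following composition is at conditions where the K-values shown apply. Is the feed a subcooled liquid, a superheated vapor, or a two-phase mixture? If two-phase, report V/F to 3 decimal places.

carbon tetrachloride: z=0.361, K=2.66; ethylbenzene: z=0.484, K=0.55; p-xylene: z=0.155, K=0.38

ΣzᵢKᵢ = 1.285; Σzᵢ/Kᵢ = 1.424.
Both exceed 1, so a two-phase solution exists.
Newton–Raphson from ψ = 0.57:
  ψ = 0.570: g = -0.1336, g' = -0.582 → ψ = 0.341
  ψ = 0.341: g = 0.0038, g' = -0.638 → ψ = 0.346
  ψ = 0.346: g = 0.0000, g' = -0.635 → ψ = 0.347
Converged at ψ = 0.347.

two-phase, V/F = 0.347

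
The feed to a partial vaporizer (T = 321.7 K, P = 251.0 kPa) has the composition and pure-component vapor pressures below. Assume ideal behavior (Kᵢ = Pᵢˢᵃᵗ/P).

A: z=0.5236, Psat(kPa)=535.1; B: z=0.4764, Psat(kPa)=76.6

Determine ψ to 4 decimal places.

Raoult's law: Kᵢ = Pᵢˢᵃᵗ/P = Pᵢˢᵃᵗ/251.0.
  K_A = 535.1/251.0 = 2.131873, K_B = 76.6/251.0 = 0.305179
Let ψ = V/F and solve Σ zᵢ(Kᵢ−1)/(1+ψ(Kᵢ−1)) = 0.
Feasibility: ΣzᵢKᵢ = 1.2616, Σzᵢ/Kᵢ = 1.8067 — both > 1, two phases present.
Newton–Raphson from ψ = 0.54:
  ψ = 0.5400: g = -0.16196, g' = -0.8476 → ψ = 0.3489
  ψ = 0.3489: g = -0.01208, g' = -0.7455 → ψ = 0.3327
Converged at ψ = 0.3327.

ψ = 0.3327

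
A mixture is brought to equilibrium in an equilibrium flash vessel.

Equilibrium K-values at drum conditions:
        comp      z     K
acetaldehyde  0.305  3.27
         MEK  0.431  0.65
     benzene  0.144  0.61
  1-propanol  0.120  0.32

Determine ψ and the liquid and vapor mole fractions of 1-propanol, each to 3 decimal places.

Let ψ = V/F and solve Σ zᵢ(Kᵢ−1)/(1+ψ(Kᵢ−1)) = 0.
Feasibility: ΣzᵢKᵢ = 1.404, Σzᵢ/Kᵢ = 1.367 — both > 1, two phases present.
Iterate (Newton) starting at ψ = 0.5:
  ψ = 0.500: g = -0.0520, g' = -0.584 → ψ = 0.411
  ψ = 0.411: g = 0.0019, g' = -0.631 → ψ = 0.414
Converged at ψ = 0.414.
Compositions from xᵢ = zᵢ/(1+ψ(Kᵢ−1)), yᵢ = Kᵢxᵢ:
  acetaldehyde: x = 0.157, y = 0.514
  MEK: x = 0.504, y = 0.328
  benzene: x = 0.172, y = 0.105
  1-propanol: x = 0.167, y = 0.053

ψ = 0.414, x_1-propanol = 0.167, y_1-propanol = 0.053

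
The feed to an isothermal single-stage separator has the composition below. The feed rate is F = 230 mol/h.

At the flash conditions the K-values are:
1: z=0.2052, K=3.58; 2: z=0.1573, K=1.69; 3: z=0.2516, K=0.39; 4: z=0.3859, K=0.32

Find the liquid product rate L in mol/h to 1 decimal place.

L = 191.5 mol/h

Rachford–Rice: g(ψ) = Σ zᵢ(Kᵢ−1)/(1+ψ(Kᵢ−1)) = 0.
Feasibility: ΣzᵢKᵢ = 1.2221, Σzᵢ/Kᵢ = 2.0015 — both > 1, two phases present.
Newton iteration, ψ⁰ = 0.5:
  ψ = 0.5000: g = -0.30654, g' = -0.9053 → ψ = 0.1614
  ψ = 0.1614: g = 0.00643, g' = -1.0818 → ψ = 0.1673
  ψ = 0.1673: g = 0.00004, g' = -1.0698 → ψ = 0.1674
Converged at ψ = 0.1674.
Then V = ψ·F = 0.1674·230 = 38.5 mol/h and L = F − V = 191.5 mol/h.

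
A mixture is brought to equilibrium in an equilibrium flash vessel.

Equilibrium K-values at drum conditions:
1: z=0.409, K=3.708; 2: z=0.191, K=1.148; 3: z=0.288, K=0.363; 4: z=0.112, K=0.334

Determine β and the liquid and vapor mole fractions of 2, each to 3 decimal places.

Material balance + equilibrium reduce to Σ zᵢ(Kᵢ−1)/(1+β(Kᵢ−1)) = 0.
Feasibility: ΣzᵢKᵢ = 1.878, Σzᵢ/Kᵢ = 1.405 — both > 1, two phases present.
Newton iteration, β⁰ = 0.5:
  β = 0.500: g = 0.1158, g' = -0.908 → β = 0.628
  β = 0.628: g = 0.0024, g' = -0.886 → β = 0.630
Converged at β = 0.630.
Compositions from xᵢ = zᵢ/(1+β(Kᵢ−1)), yᵢ = Kᵢxᵢ:
  1: x = 0.151, y = 0.560
  2: x = 0.175, y = 0.201
  3: x = 0.481, y = 0.175
  4: x = 0.193, y = 0.064

β = 0.630, x_2 = 0.175, y_2 = 0.201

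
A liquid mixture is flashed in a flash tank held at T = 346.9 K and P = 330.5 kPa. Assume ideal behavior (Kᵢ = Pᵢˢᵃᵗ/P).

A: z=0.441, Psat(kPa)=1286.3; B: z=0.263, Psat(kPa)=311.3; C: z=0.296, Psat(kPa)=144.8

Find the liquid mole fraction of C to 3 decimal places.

Raoult's law: Kᵢ = Pᵢˢᵃᵗ/P = Pᵢˢᵃᵗ/330.5.
  K_A = 1286.3/330.5 = 3.89198, K_B = 311.3/330.5 = 0.94191, K_C = 144.8/330.5 = 0.43812
Material balance + equilibrium reduce to Σ zᵢ(Kᵢ−1)/(1+V/F(Kᵢ−1)) = 0.
Check two-phase: ΣzᵢKᵢ = 2.094 > 1 and Σzᵢ/Kᵢ = 1.068 > 1, so g(0) = 1.094 > 0 and g(1) = -0.068 < 0.
Newton iteration, V/F⁰ = 0.51:
  V/F = 0.510: g = 0.2665, g' = -0.787 → V/F = 0.849
  V/F = 0.849: g = 0.0352, g' = -0.652 → V/F = 0.903
  V/F = 0.903: g = -0.0004, g' = -0.669 → V/F = 0.902
Converged at V/F = 0.902.
Compositions from xᵢ = zᵢ/(1+V/F(Kᵢ−1)), yᵢ = Kᵢxᵢ:
  A: x = 0.122, y = 0.476
  B: x = 0.278, y = 0.261
  C: x = 0.600, y = 0.263

x_C = 0.600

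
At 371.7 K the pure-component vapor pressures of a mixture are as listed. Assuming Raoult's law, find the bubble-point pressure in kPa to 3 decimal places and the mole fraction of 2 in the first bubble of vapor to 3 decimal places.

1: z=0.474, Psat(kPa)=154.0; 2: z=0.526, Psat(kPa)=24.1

Pbub = 85.673 kPa, y_2 = 0.148

At the bubble point ψ → 0, so ΣzᵢKᵢ = 1 with Kᵢ = Pᵢˢᵃᵗ/P ⇒ P = ΣzᵢPᵢˢᵃᵗ.
P = 0.474·154.0 + 0.526·24.1 = 85.673 kPa
yᵢ = zᵢPᵢˢᵃᵗ/P ⇒ y_2 = 0.526·24.1/85.673 = 0.148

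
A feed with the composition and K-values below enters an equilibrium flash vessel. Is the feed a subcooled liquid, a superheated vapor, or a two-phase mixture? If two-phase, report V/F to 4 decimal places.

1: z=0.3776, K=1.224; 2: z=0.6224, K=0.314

ΣzᵢKᵢ = 0.6576; Σzᵢ/Kᵢ = 2.2907.
Since ΣzᵢKᵢ < 1 the mixture is below its bubble point — single liquid phase.

subcooled liquid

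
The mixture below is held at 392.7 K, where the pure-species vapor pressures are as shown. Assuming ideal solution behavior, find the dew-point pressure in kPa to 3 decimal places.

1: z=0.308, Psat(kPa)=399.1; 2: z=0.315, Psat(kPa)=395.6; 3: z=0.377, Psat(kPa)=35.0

Pdew = 81.041 kPa

At the dew point ψ → 1, so Σzᵢ/Kᵢ = 1 with Kᵢ = Pᵢˢᵃᵗ/P ⇒ 1/P = Σzᵢ/Pᵢˢᵃᵗ.
1/P = 0.308/399.1 + 0.315/395.6 + 0.377/35.0 = 0.012339 ⇒ P = 81.041 kPa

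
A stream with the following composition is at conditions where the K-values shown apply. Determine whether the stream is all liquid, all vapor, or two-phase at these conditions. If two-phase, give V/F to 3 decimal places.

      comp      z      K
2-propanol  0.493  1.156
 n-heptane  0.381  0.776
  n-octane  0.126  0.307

all liquid

ΣzᵢKᵢ = 0.904; Σzᵢ/Kᵢ = 1.328.
Since ΣzᵢKᵢ < 1 the mixture is below its bubble point — single liquid phase.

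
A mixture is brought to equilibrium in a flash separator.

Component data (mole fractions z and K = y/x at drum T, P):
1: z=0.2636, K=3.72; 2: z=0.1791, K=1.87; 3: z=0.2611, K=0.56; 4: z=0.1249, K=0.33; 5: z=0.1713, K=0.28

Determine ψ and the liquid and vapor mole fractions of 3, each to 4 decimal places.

Let ψ = V/F and solve Σ zᵢ(Kᵢ−1)/(1+ψ(Kᵢ−1)) = 0.
Check two-phase: ΣzᵢKᵢ = 1.5509 > 1 and Σzᵢ/Kᵢ = 1.6232 > 1, so g(0) = 0.5509 > 0 and g(1) = -0.6232 < 0.
Newton iteration, ψ⁰ = 0.35:
  ψ = 0.3500: g = 0.07675, g' = -0.9165 → ψ = 0.4337
  ψ = 0.4337: g = 0.00276, g' = -0.8583 → ψ = 0.4370
Converged at ψ = 0.4370.
Compositions from xᵢ = zᵢ/(1+ψ(Kᵢ−1)), yᵢ = Kᵢxᵢ:
  1: x = 0.1204, y = 0.4481
  2: x = 0.1298, y = 0.2427
  3: x = 0.3233, y = 0.1810
  4: x = 0.1766, y = 0.0583
  5: x = 0.2499, y = 0.0700

ψ = 0.4370, x_3 = 0.3233, y_3 = 0.1810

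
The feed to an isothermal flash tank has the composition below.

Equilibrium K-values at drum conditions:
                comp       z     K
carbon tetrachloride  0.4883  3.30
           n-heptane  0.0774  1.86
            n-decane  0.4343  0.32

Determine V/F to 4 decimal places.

Rachford–Rice: g(V/F) = Σ zᵢ(Kᵢ−1)/(1+V/F(Kᵢ−1)) = 0.
Feasibility: ΣzᵢKᵢ = 1.8943, Σzᵢ/Kᵢ = 1.5468 — both > 1, two phases present.
Newton–Raphson from V/F = 0.68:
  V/F = 0.6800: g = -0.06931, g' = -1.1106 → V/F = 0.6176
  V/F = 0.6176: g = -0.00167, g' = -1.0622 → V/F = 0.6160
Converged at V/F = 0.6160.

V/F = 0.6160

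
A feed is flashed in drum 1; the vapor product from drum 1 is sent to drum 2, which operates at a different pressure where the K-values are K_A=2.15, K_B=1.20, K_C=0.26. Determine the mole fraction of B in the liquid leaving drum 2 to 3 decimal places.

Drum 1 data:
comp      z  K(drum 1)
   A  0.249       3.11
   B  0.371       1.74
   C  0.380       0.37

x_B (drum 2) = 0.391

Drum 1:
Rachford–Rice: g(ψ₁) = Σ zᵢ(Kᵢ−1)/(1+ψ₁(Kᵢ−1)) = 0.
Check two-phase: ΣzᵢKᵢ = 1.561 > 1 and Σzᵢ/Kᵢ = 1.320 > 1, so g(0) = 0.561 > 0 and g(1) = -0.320 < 0.
Newton iteration, ψ₁⁰ = 0.45:
  ψ₁ = 0.450: g = 0.1413, g' = -0.700 → ψ₁ = 0.652
Converged at ψ₁ = 0.652.
Drum-1 compositions:
  A: x = 0.105, y = 0.326
  B: x = 0.250, y = 0.435
  C: x = 0.645, y = 0.239
Drum-2 feed = drum-1 vapor: z₂ = (0.3259, 0.4354, 0.2386).
Drum 2:
Let ψ₂ = V/F and solve Σ zᵢ(Kᵢ−1)/(1+ψ₂(Kᵢ−1)) = 0.
g(0) = ΣzᵢKᵢ − 1 = 0.285 and g(1) = 1 − Σzᵢ/Kᵢ = -0.432, so a root lies in (0, 1).
Iterate (Newton) starting at ψ₂ = 0.5:
  ψ₂ = 0.500: g = 0.0369, g' = -0.517 → ψ₂ = 0.571
  ψ₂ = 0.571: g = -0.0015, g' = -0.563 → ψ₂ = 0.569
Converged at ψ₂ = 0.569.
  A: x = 0.197, y = 0.424
  B: x = 0.391, y = 0.469
  C: x = 0.412, y = 0.107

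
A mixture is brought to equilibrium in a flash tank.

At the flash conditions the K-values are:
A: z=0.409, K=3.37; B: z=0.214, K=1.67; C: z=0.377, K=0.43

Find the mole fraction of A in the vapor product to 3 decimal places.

Let β = V/F and solve Σ zᵢ(Kᵢ−1)/(1+β(Kᵢ−1)) = 0.
Check two-phase: ΣzᵢKᵢ = 1.898 > 1 and Σzᵢ/Kᵢ = 1.126 > 1, so g(0) = 0.898 > 0 and g(1) = -0.126 < 0.
Newton iteration, β⁰ = 0.56:
  β = 0.560: g = 0.2051, g' = -0.739 → β = 0.837
  β = 0.837: g = 0.0054, g' = -0.746 → β = 0.845
Converged at β = 0.845.
Compositions from xᵢ = zᵢ/(1+β(Kᵢ−1)), yᵢ = Kᵢxᵢ:
  A: x = 0.136, y = 0.459
  B: x = 0.137, y = 0.228
  C: x = 0.727, y = 0.313

y_A = 0.459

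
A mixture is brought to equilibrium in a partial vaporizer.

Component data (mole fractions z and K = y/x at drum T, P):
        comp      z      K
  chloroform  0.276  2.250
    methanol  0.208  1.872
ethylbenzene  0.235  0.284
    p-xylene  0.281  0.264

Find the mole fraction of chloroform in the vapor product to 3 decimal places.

Iterate (Newton) starting at ψ = 0.64:
  ψ = 0.640: g = -0.3935, g' = -1.153 → ψ = 0.299
  ψ = 0.299: g = -0.0840, g' = -0.773 → ψ = 0.190
  ψ = 0.190: g = -0.0008, g' = -0.765 → ψ = 0.189
Converged at ψ = 0.189.
Compositions from xᵢ = zᵢ/(1+ψ(Kᵢ−1)), yᵢ = Kᵢxᵢ:
  chloroform: x = 0.223, y = 0.502
  methanol: x = 0.179, y = 0.334
  ethylbenzene: x = 0.272, y = 0.077
  p-xylene: x = 0.326, y = 0.086

y_chloroform = 0.502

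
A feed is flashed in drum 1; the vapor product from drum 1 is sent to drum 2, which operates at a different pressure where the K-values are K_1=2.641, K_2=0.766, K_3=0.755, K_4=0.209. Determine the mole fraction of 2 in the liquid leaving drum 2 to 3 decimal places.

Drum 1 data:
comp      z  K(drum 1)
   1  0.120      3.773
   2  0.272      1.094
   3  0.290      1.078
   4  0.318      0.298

Drum 1:
Rachford–Rice: g(ψ₁) = Σ zᵢ(Kᵢ−1)/(1+ψ₁(Kᵢ−1)) = 0.
Feasibility: ΣzᵢKᵢ = 1.158, Σzᵢ/Kᵢ = 1.617 — both > 1, two phases present.
Iterate (Newton) starting at ψ₁ = 0.5:
  ψ₁ = 0.500: g = -0.1583, g' = -0.538 → ψ₁ = 0.206
  ψ₁ = 0.206: g = -0.0016, g' = -0.592 → ψ₁ = 0.203
Converged at ψ₁ = 0.203.
Drum-1 compositions:
  1: x = 0.077, y = 0.290
  2: x = 0.267, y = 0.292
  3: x = 0.285, y = 0.308
  4: x = 0.371, y = 0.111
Drum-2 feed = drum-1 vapor: z₂ = (0.2897, 0.2920, 0.3077, 0.1105).
Drum 2:
Rachford–Rice: g(ψ₂) = Σ zᵢ(Kᵢ−1)/(1+ψ₂(Kᵢ−1)) = 0.
Check two-phase: ΣzᵢKᵢ = 1.244 > 1 and Σzᵢ/Kᵢ = 1.427 > 1, so g(0) = 0.244 > 0 and g(1) = -0.427 < 0.
Newton–Raphson from ψ₂ = 0.5:
  ψ₂ = 0.500: g = -0.0467, g' = -0.469 → ψ₂ = 0.400
Converged at ψ₂ = 0.400.
  1: x = 0.175, y = 0.462
  2: x = 0.322, y = 0.247
  3: x = 0.341, y = 0.258
  4: x = 0.162, y = 0.034

x_2 (drum 2) = 0.322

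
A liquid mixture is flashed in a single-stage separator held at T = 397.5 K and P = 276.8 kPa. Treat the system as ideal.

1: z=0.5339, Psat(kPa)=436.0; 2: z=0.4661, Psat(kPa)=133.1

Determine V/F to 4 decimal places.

Raoult's law: Kᵢ = Pᵢˢᵃᵗ/P = Pᵢˢᵃᵗ/276.8.
  K_1 = 436.0/276.8 = 1.575145, K_2 = 133.1/276.8 = 0.480853
Rachford–Rice: g(V/F) = Σ zᵢ(Kᵢ−1)/(1+V/F(Kᵢ−1)) = 0.
g(0) = ΣzᵢKᵢ − 1 = 0.0651 and g(1) = 1 − Σzᵢ/Kᵢ = -0.3083, so a root lies in (0, 1).
Iterate (Newton) starting at V/F = 0.52:
  V/F = 0.5200: g = -0.09508, g' = -0.3404 → V/F = 0.2407
  V/F = 0.2407: g = -0.00679, g' = -0.3003 → V/F = 0.2181
  V/F = 0.2181: g = -0.00001, g' = -0.2992 → V/F = 0.2180
Converged at V/F = 0.2180.

V/F = 0.2180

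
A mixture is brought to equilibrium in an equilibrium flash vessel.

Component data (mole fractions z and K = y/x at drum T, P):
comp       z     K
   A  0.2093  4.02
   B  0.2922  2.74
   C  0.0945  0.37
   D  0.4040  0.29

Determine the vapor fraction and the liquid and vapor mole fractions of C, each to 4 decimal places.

Newton–Raphson from ψ = 0.64:
  ψ = 0.6400: g = -0.16942, g' = -1.2094 → ψ = 0.4999
  ψ = 0.4999: g = -0.00782, g' = -1.1254 → ψ = 0.4930
Converged at ψ = 0.4930.
Compositions from xᵢ = zᵢ/(1+ψ(Kᵢ−1)), yᵢ = Kᵢxᵢ:
  A: x = 0.0841, y = 0.3381
  B: x = 0.1573, y = 0.4310
  C: x = 0.1371, y = 0.0507
  D: x = 0.6215, y = 0.1802

ψ = 0.4930, x_C = 0.1371, y_C = 0.0507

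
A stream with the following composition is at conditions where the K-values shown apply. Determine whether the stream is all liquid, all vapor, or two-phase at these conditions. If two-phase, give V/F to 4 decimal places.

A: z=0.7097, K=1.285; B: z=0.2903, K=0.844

ΣzᵢKᵢ = 1.1570; Σzᵢ/Kᵢ = 0.8963.
Since Σzᵢ/Kᵢ < 1 the mixture is above its dew point — single vapor phase.

all vapor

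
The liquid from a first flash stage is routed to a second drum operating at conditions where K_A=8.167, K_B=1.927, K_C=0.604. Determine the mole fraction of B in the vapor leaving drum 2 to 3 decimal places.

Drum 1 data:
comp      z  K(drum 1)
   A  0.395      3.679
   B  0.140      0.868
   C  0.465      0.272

Drum 1:
Let ψ₁ = V/F and solve Σ zᵢ(Kᵢ−1)/(1+ψ₁(Kᵢ−1)) = 0.
g(0) = ΣzᵢKᵢ − 1 = 0.701 and g(1) = 1 − Σzᵢ/Kᵢ = -0.978, so a root lies in (0, 1).
Iterate (Newton) starting at ψ₁ = 0.39:
  ψ₁ = 0.390: g = 0.0253, g' = -1.161 → ψ₁ = 0.412
Converged at ψ₁ = 0.412.
Drum-1 compositions:
  A: x = 0.188, y = 0.691
  B: x = 0.148, y = 0.129
  C: x = 0.664, y = 0.181
Drum-2 feed = drum-1 liquid: z₂ = (0.1878, 0.1481, 0.6642).
Drum 2:
Material balance + equilibrium reduce to Σ zᵢ(Kᵢ−1)/(1+ψ₂(Kᵢ−1)) = 0.
g(0) = ΣzᵢKᵢ − 1 = 1.220 and g(1) = 1 − Σzᵢ/Kᵢ = -0.199, so a root lies in (0, 1).
Iterate (Newton) starting at ψ₂ = 0.5:
  ψ₂ = 0.500: g = 0.0595, g' = -0.680 → ψ₂ = 0.587
  ψ₂ = 0.587: g = 0.0045, g' = -0.586 → ψ₂ = 0.595
Converged at ψ₂ = 0.595.
  A: x = 0.036, y = 0.291
  B: x = 0.095, y = 0.184
  C: x = 0.869, y = 0.525

y_B (drum 2) = 0.184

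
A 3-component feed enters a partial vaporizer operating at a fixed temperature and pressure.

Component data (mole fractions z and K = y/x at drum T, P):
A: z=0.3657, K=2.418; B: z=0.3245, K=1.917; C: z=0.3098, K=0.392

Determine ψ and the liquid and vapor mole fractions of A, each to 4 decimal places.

ψ = 0.8671, x_A = 0.1640, y_A = 0.3966

Let ψ = V/F and solve Σ zᵢ(Kᵢ−1)/(1+ψ(Kᵢ−1)) = 0.
Feasibility: ΣzᵢKᵢ = 1.6278, Σzᵢ/Kᵢ = 1.1108 — both > 1, two phases present.
Iterate (Newton) starting at ψ = 0.59:
  ψ = 0.5900: g = 0.18172, g' = -0.6114 → ψ = 0.8872
  ψ = 0.8872: g = -0.01525, g' = -0.7671 → ψ = 0.8673
  ψ = 0.8673: g = -0.00022, g' = -0.7452 → ψ = 0.8671
Converged at ψ = 0.8671.
Compositions from xᵢ = zᵢ/(1+ψ(Kᵢ−1)), yᵢ = Kᵢxᵢ:
  A: x = 0.1640, y = 0.3966
  B: x = 0.1808, y = 0.3465
  C: x = 0.6552, y = 0.2568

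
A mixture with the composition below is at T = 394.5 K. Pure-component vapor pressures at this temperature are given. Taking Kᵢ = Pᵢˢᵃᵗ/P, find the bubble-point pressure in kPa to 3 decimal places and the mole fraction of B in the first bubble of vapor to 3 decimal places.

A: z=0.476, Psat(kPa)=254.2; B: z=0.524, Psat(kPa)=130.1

Pbub = 189.172 kPa, y_B = 0.360

At the bubble point ψ → 0, so ΣzᵢKᵢ = 1 with Kᵢ = Pᵢˢᵃᵗ/P ⇒ P = ΣzᵢPᵢˢᵃᵗ.
P = 0.476·254.2 + 0.524·130.1 = 189.172 kPa
yᵢ = zᵢPᵢˢᵃᵗ/P ⇒ y_B = 0.524·130.1/189.172 = 0.360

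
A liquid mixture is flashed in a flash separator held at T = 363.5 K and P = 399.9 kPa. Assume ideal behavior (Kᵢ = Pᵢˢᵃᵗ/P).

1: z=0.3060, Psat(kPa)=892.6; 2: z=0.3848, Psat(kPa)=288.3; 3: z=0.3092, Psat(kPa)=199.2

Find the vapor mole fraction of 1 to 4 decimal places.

y_1 = 0.5278

Raoult's law: Kᵢ = Pᵢˢᵃᵗ/P = Pᵢˢᵃᵗ/399.9.
  K_1 = 892.6/399.9 = 2.232058, K_2 = 288.3/399.9 = 0.720930, K_3 = 199.2/399.9 = 0.498125
Newton–Raphson from ψ = 0.52:
  ψ = 0.5200: g = -0.10580, g' = -0.3562 → ψ = 0.2229
  ψ = 0.2229: g = 0.00653, g' = -0.4187 → ψ = 0.2385
  ψ = 0.2385: g = 0.00005, g' = -0.4124 → ψ = 0.2387
Converged at ψ = 0.2387.
Compositions from xᵢ = zᵢ/(1+ψ(Kᵢ−1)), yᵢ = Kᵢxᵢ:
  1: x = 0.2365, y = 0.5278
  2: x = 0.4123, y = 0.2972
  3: x = 0.3513, y = 0.1750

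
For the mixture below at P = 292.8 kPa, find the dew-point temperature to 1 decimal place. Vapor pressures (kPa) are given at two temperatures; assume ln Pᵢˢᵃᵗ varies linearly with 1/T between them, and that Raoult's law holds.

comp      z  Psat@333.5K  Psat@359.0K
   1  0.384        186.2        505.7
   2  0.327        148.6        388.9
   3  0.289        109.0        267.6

T = 352.1 K

Dew-point temperature: Σzᵢ·P/Pᵢˢᵃᵗ(T) = 1. Interpolate ln Pᵢˢᵃᵗ = aᵢ + bᵢ/T.
  T = 333.5 K: ΣzᵢP/Pᵢˢᵃᵗ = 2.0245
  T = 359.0 K: ΣzᵢP/Pᵢˢᵃᵗ = 0.7847
  T = 346.2 K: ΣzᵢP/Pᵢˢᵃᵗ = 1.2407
  T = 352.6 K: ΣzᵢP/Pᵢˢᵃᵗ = 0.9826
  T = 349.4 K: ΣzᵢP/Pᵢˢᵃᵗ = 1.1029
  T = 351.0 K: ΣzᵢP/Pᵢˢᵃᵗ = 1.0407
Interpolating between 351.0 K and 352.6 K gives T ≈ 352.1 K.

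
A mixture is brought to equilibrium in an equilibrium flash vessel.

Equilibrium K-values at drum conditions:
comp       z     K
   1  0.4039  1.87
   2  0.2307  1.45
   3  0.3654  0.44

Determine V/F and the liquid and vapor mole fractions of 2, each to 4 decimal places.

V/F = 0.6105, x_2 = 0.1810, y_2 = 0.2624

Iterate (Newton) starting at V/F = 0.5:
  V/F = 0.5000: g = 0.04542, g' = -0.4006 → V/F = 0.6134
  V/F = 0.6134: g = -0.00120, g' = -0.4245 → V/F = 0.6105
Converged at V/F = 0.6105.
Compositions from xᵢ = zᵢ/(1+V/F(Kᵢ−1)), yᵢ = Kᵢxᵢ:
  1: x = 0.2638, y = 0.4933
  2: x = 0.1810, y = 0.2624
  3: x = 0.5552, y = 0.2443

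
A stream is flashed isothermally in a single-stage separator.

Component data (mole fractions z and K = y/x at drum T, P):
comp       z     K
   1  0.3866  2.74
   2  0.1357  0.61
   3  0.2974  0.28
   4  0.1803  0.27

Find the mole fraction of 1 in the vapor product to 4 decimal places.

Rachford–Rice: g(ψ) = Σ zᵢ(Kᵢ−1)/(1+ψ(Kᵢ−1)) = 0.
Feasibility: ΣzᵢKᵢ = 1.2740, Σzᵢ/Kᵢ = 2.0935 — both > 1, two phases present.
Newton iteration, ψ⁰ = 0.59:
  ψ = 0.5900: g = -0.34027, g' = -1.0822 → ψ = 0.2756
  ψ = 0.2756: g = -0.03653, g' = -0.9511 → ψ = 0.2372
  ψ = 0.2372: g = 0.00045, g' = -0.9763 → ψ = 0.2376
Converged at ψ = 0.2376.
Compositions from xᵢ = zᵢ/(1+ψ(Kᵢ−1)), yᵢ = Kᵢxᵢ:
  1: x = 0.2735, y = 0.7494
  2: x = 0.1496, y = 0.0912
  3: x = 0.3588, y = 0.1005
  4: x = 0.2181, y = 0.0589

y_1 = 0.7494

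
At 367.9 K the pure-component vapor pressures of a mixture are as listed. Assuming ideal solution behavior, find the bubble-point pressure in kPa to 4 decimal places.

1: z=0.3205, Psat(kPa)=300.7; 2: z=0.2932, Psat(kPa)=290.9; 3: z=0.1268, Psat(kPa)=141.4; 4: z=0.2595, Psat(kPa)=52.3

Pbub = 213.1676 kPa

At the bubble point ψ → 0, so ΣzᵢKᵢ = 1 with Kᵢ = Pᵢˢᵃᵗ/P ⇒ P = ΣzᵢPᵢˢᵃᵗ.
P = 0.3205·300.7 + 0.2932·290.9 + 0.1268·141.4 + 0.2595·52.3 = 213.1676 kPa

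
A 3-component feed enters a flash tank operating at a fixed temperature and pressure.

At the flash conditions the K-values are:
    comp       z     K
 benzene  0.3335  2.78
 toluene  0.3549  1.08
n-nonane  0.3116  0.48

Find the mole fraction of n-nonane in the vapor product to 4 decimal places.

Material balance + equilibrium reduce to Σ zᵢ(Kᵢ−1)/(1+V/F(Kᵢ−1)) = 0.
Check two-phase: ΣzᵢKᵢ = 1.4600 > 1 and Σzᵢ/Kᵢ = 1.0977 > 1, so g(0) = 0.4600 > 0 and g(1) = -0.0977 < 0.
Newton–Raphson from V/F = 0.5:
  V/F = 0.5000: g = 0.12243, g' = -0.4518 → V/F = 0.7710
  V/F = 0.7710: g = 0.00650, g' = -0.4245 → V/F = 0.7863
Converged at V/F = 0.7863.
Compositions from xᵢ = zᵢ/(1+V/F(Kᵢ−1)), yᵢ = Kᵢxᵢ:
  benzene: x = 0.1390, y = 0.3864
  toluene: x = 0.3339, y = 0.3606
  n-nonane: x = 0.5271, y = 0.2530

y_n-nonane = 0.2530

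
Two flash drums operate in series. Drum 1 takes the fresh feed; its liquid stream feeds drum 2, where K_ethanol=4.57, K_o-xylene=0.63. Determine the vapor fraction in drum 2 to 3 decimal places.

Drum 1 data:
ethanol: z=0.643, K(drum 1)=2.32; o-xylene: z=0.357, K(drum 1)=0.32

Drum 1:
Material balance + equilibrium reduce to Σ zᵢ(Kᵢ−1)/(1+ψ₁(Kᵢ−1)) = 0.
Feasibility: ΣzᵢKᵢ = 1.606, Σzᵢ/Kᵢ = 1.393 — both > 1, two phases present.
Binary case is linear: z₁(K₁−1)(1+ψ₁(K₂−1)) + z₂(K₂−1)(1+ψ₁(K₁−1)) = 0
⇒ ψ₁ = [z₁(K₁−1)+z₂(K₂−1)] / [−(K₁−1)(K₂−1)] = 0.6060/0.8976 = 0.675
Drum-1 compositions:
  ethanol: x = 0.340, y = 0.789
  o-xylene: x = 0.660, y = 0.211
Drum-2 feed = drum-1 liquid: z₂ = (0.3400, 0.6600).
Drum 2:
Rachford–Rice: g(ψ₂) = Σ zᵢ(Kᵢ−1)/(1+ψ₂(Kᵢ−1)) = 0.
Check two-phase: ΣzᵢKᵢ = 1.970 > 1 and Σzᵢ/Kᵢ = 1.122 > 1, so g(0) = 0.970 > 0 and g(1) = -0.122 < 0.
Binary case is linear: z₁(K₁−1)(1+ψ₂(K₂−1)) + z₂(K₂−1)(1+ψ₂(K₁−1)) = 0
⇒ ψ₂ = [z₁(K₁−1)+z₂(K₂−1)] / [−(K₁−1)(K₂−1)] = 0.9696/1.3209 = 0.734
  ethanol: x = 0.094, y = 0.429
  o-xylene: x = 0.906, y = 0.571

V/F (drum 2) = 0.734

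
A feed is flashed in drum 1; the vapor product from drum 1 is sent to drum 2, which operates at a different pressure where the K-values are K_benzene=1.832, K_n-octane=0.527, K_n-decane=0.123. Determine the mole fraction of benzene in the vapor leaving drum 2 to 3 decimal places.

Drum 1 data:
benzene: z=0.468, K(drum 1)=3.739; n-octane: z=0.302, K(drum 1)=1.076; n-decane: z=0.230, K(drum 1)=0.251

Drum 1:
Newton–Raphson from ψ₁ = 0.68:
  ψ₁ = 0.680: g = 0.1185, g' = -0.966 → ψ₁ = 0.803
  ψ₁ = 0.803: g = -0.0096, g' = -1.156 → ψ₁ = 0.794
Converged at ψ₁ = 0.794.
Drum-1 compositions:
  benzene: x = 0.147, y = 0.551
  n-octane: x = 0.285, y = 0.306
  n-decane: x = 0.568, y = 0.143
Drum-2 feed = drum-1 vapor: z₂ = (0.5510, 0.3065, 0.1425).
Drum 2:
Let ψ₂ = V/F and solve Σ zᵢ(Kᵢ−1)/(1+ψ₂(Kᵢ−1)) = 0.
Check two-phase: ΣzᵢKᵢ = 1.189 > 1 and Σzᵢ/Kᵢ = 2.041 > 1, so g(0) = 0.189 > 0 and g(1) = -1.041 < 0.
Newton iteration, ψ₂⁰ = 0.68:
  ψ₂ = 0.680: g = -0.2305, g' = -0.977 → ψ₂ = 0.444
  ψ₂ = 0.444: g = -0.0535, g' = -0.607 → ψ₂ = 0.356
  ψ₂ = 0.356: g = -0.0024, g' = -0.558 → ψ₂ = 0.352
Converged at ψ₂ = 0.352.
  benzene: x = 0.426, y = 0.781
  n-octane: x = 0.368, y = 0.194
  n-decane: x = 0.206, y = 0.025

y_benzene (drum 2) = 0.781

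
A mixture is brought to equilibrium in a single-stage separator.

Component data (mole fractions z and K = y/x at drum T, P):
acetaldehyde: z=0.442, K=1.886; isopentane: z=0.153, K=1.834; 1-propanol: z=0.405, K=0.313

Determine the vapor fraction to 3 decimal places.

Material balance + equilibrium reduce to Σ zᵢ(Kᵢ−1)/(1+ψ(Kᵢ−1)) = 0.
Check two-phase: ΣzᵢKᵢ = 1.241 > 1 and Σzᵢ/Kᵢ = 1.612 > 1, so g(0) = 0.241 > 0 and g(1) = -0.612 < 0.
Newton iteration, ψ⁰ = 0.5:
  ψ = 0.500: g = -0.0624, g' = -0.663 → ψ = 0.406
  ψ = 0.406: g = -0.0025, g' = -0.615 → ψ = 0.402
Converged at ψ = 0.402.

ψ = 0.402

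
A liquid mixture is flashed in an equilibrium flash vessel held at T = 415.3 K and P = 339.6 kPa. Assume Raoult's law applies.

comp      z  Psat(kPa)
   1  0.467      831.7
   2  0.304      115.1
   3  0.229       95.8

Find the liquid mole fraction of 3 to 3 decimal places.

x_3 = 0.295

Raoult's law: Kᵢ = Pᵢˢᵃᵗ/P = Pᵢˢᵃᵗ/339.6.
  K_1 = 831.7/339.6 = 2.44906, K_2 = 115.1/339.6 = 0.33893, K_3 = 95.8/339.6 = 0.28210
Newton iteration, ψ⁰ = 0.58:
  ψ = 0.580: g = -0.2399, g' = -0.985 → ψ = 0.337
  ψ = 0.337: g = -0.0203, g' = -0.868 → ψ = 0.313
Converged at ψ = 0.313.
Compositions from xᵢ = zᵢ/(1+ψ(Kᵢ−1)), yᵢ = Kᵢxᵢ:
  1: x = 0.321, y = 0.787
  2: x = 0.383, y = 0.130
  3: x = 0.295, y = 0.083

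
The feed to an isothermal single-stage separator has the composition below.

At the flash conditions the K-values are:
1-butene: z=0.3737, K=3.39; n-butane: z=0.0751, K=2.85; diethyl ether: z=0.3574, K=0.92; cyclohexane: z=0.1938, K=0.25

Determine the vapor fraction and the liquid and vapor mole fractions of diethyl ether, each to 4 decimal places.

Newton iteration, ψ⁰ = 0.34:
  ψ = 0.3400: g = 0.35354, g' = -0.9454 → ψ = 0.7140
  ψ = 0.7140: g = 0.04666, g' = -0.8469 → ψ = 0.7691
  ψ = 0.7691: g = -0.00186, g' = -0.9201 → ψ = 0.7670
Converged at ψ = 0.7670.
Compositions from xᵢ = zᵢ/(1+ψ(Kᵢ−1)), yᵢ = Kᵢxᵢ:
  1-butene: x = 0.1319, y = 0.4471
  n-butane: x = 0.0310, y = 0.0885
  diethyl ether: x = 0.3808, y = 0.3503
  cyclohexane: x = 0.4563, y = 0.1141

ψ = 0.7670, x_diethyl ether = 0.3808, y_diethyl ether = 0.3503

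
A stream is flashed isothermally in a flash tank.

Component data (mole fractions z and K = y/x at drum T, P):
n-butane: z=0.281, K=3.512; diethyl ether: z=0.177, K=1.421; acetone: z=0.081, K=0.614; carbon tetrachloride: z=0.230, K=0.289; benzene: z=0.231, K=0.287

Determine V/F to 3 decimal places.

Material balance + equilibrium reduce to Σ zᵢ(Kᵢ−1)/(1+V/F(Kᵢ−1)) = 0.
Check two-phase: ΣzᵢKᵢ = 1.421 > 1 and Σzᵢ/Kᵢ = 1.937 > 1, so g(0) = 0.421 > 0 and g(1) = -0.937 < 0.
Iterate (Newton) starting at V/F = 0.31:
  V/F = 0.310: g = 0.0060, g' = -0.985 → V/F = 0.316
Converged at V/F = 0.316.

V/F = 0.316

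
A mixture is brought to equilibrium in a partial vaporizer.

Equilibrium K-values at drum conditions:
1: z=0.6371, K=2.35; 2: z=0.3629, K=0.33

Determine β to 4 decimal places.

β = 0.6821

Rachford–Rice: g(β) = Σ zᵢ(Kᵢ−1)/(1+β(Kᵢ−1)) = 0.
g(0) = ΣzᵢKᵢ − 1 = 0.6169 and g(1) = 1 − Σzᵢ/Kᵢ = -0.3708, so a root lies in (0, 1).
Newton–Raphson from β = 0.5:
  β = 0.5000: g = 0.14786, g' = -0.7822 → β = 0.6890
  β = 0.6890: g = -0.00604, g' = -0.8737 → β = 0.6821
Converged at β = 0.6821.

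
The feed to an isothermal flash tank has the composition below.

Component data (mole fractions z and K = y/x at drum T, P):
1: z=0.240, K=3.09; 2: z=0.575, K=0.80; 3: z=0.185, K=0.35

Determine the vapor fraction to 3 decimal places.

Rachford–Rice: g(ψ) = Σ zᵢ(Kᵢ−1)/(1+ψ(Kᵢ−1)) = 0.
Check two-phase: ΣzᵢKᵢ = 1.266 > 1 and Σzᵢ/Kᵢ = 1.325 > 1, so g(0) = 0.266 > 0 and g(1) = -0.325 < 0.
Newton iteration, ψ⁰ = 0.67:
  ψ = 0.670: g = -0.1368, g' = -0.458 → ψ = 0.371
Converged at ψ = 0.371.

ψ = 0.371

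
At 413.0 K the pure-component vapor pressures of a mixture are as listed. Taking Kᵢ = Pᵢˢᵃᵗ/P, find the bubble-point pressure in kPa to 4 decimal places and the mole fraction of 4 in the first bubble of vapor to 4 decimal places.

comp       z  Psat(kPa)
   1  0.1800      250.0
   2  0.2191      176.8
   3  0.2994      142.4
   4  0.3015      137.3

Pbub = 167.7674 kPa, y_4 = 0.2467

At the bubble point ψ → 0, so ΣzᵢKᵢ = 1 with Kᵢ = Pᵢˢᵃᵗ/P ⇒ P = ΣzᵢPᵢˢᵃᵗ.
P = 0.1800·250.0 + 0.2191·176.8 + 0.2994·142.4 + 0.3015·137.3 = 167.7674 kPa
yᵢ = zᵢPᵢˢᵃᵗ/P ⇒ y_4 = 0.3015·137.3/167.7674 = 0.2467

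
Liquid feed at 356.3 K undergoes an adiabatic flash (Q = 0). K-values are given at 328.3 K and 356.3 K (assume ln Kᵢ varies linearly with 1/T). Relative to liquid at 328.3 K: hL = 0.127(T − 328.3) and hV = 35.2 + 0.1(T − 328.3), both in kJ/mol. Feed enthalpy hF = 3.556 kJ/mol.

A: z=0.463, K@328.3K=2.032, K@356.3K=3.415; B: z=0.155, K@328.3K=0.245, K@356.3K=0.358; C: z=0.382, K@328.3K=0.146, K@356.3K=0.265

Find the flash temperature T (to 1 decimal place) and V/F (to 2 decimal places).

Adiabatic flash: solve Rachford–Rice at each trial T, then check hF = ψ·hV(T) + (1−ψ)·hL(T).
  T = 328.3 K: K = (2.032, 0.245, 0.146), RR gives ψ = 0.041, H_out = 1.426 kJ/mol
  T = 356.3 K: K = (3.415, 0.358, 0.265), RR gives ψ = 0.430, H_out = 18.383 kJ/mol
  T = 342.3 K: K = (2.662, 0.298, 0.199), RR gives ψ = 0.276, H_out = 11.389 kJ/mol
  T = 335.3 K: K = (2.332, 0.271, 0.171), RR gives ψ = 0.175, H_out = 7.029 kJ/mol
  T = 331.8 K: K = (2.179, 0.258, 0.158), RR gives ψ = 0.114, H_out = 4.435 kJ/mol
  T = 330.1 K: K = (2.107, 0.252, 0.152), RR gives ψ = 0.080, H_out = 3.034 kJ/mol
Linear interpolation between T = 330.1 (H_out = 3.034) and T = 331.8 (H_out = 4.435) on hF = 3.556 gives T ≈ 330.7 K, at which ψ = 0.09.

T = 330.7 K, V/F = 0.09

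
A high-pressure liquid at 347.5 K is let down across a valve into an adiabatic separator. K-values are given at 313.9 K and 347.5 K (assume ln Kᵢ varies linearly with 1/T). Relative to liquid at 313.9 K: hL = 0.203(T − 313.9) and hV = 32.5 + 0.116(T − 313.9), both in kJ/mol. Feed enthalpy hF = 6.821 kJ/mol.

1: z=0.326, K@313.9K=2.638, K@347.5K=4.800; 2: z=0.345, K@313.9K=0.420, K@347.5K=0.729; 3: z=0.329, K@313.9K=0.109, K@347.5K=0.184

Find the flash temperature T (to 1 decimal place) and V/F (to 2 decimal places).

Adiabatic flash: solve Rachford–Rice at each trial T, then check hF = ψ·hV(T) + (1−ψ)·hL(T).
  T = 313.9 K: K = (2.638, 0.420, 0.109), RR gives ψ = 0.033, H_out = 1.088 kJ/mol
  T = 347.5 K: K = (4.800, 0.729, 0.184), RR gives ψ = 0.391, H_out = 18.374 kJ/mol
  T = 330.7 K: K = (3.613, 0.561, 0.144), RR gives ψ = 0.240, H_out = 10.850 kJ/mol
  T = 322.3 K: K = (3.100, 0.487, 0.126), RR gives ψ = 0.148, H_out = 6.417 kJ/mol
  T = 326.5 K: K = (3.350, 0.523, 0.134), RR gives ψ = 0.196, H_out = 8.716 kJ/mol
  T = 324.4 K: K = (3.223, 0.505, 0.130), RR gives ψ = 0.173, H_out = 7.590 kJ/mol
Linear interpolation between T = 322.3 (H_out = 6.417) and T = 324.4 (H_out = 7.590) on hF = 6.821 gives T ≈ 323.0 K, at which ψ = 0.16.

T = 323.0 K, V/F = 0.16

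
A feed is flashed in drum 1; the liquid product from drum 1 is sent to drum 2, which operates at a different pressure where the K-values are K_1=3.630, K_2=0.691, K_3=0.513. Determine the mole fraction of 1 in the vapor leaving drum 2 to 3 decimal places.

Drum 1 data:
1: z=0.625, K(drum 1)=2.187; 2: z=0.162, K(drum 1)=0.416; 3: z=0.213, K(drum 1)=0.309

Drum 1:
Newton iteration, ψ₁⁰ = 0.5:
  ψ₁ = 0.500: g = 0.1071, g' = -0.694 → ψ₁ = 0.654
  ψ₁ = 0.654: g = -0.0041, g' = -0.762 → ψ₁ = 0.649
Converged at ψ₁ = 0.649.
Drum-1 compositions:
  1: x = 0.353, y = 0.772
  2: x = 0.261, y = 0.109
  3: x = 0.386, y = 0.119
Drum-2 feed = drum-1 liquid: z₂ = (0.3531, 0.2608, 0.3861).
Drum 2:
Material balance + equilibrium reduce to Σ zᵢ(Kᵢ−1)/(1+ψ₂(Kᵢ−1)) = 0.
Feasibility: ΣzᵢKᵢ = 1.660, Σzᵢ/Kᵢ = 1.227 — both > 1, two phases present.
Iterate (Newton) starting at ψ₂ = 0.62:
  ψ₂ = 0.620: g = -0.0160, g' = -0.579 → ψ₂ = 0.592
  ψ₂ = 0.592: g = 0.0002, g' = -0.591 → ψ₂ = 0.593
Converged at ψ₂ = 0.593.
  1: x = 0.138, y = 0.501
  2: x = 0.319, y = 0.221
  3: x = 0.543, y = 0.278

y_1 (drum 2) = 0.501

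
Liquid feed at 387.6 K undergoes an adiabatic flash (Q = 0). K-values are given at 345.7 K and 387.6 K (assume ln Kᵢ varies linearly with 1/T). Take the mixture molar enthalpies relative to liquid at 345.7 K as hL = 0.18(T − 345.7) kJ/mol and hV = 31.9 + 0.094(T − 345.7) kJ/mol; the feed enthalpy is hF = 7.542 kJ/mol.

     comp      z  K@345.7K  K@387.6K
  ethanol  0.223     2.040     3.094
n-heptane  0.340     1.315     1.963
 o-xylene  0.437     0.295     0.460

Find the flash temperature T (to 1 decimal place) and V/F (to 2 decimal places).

T = 352.5 K, V/F = 0.20

Adiabatic flash: solve Rachford–Rice at each trial T, then check hF = ψ·hV(T) + (1−ψ)·hL(T).
  T = 345.7 K: K = (2.040, 1.315, 0.295), RR gives ψ = 0.064, H_out = 2.028 kJ/mol
  T = 387.6 K: K = (3.094, 1.963, 0.460), RR gives ψ = 0.709, H_out = 27.611 kJ/mol
  T = 366.6 K: K = (2.541, 1.624, 0.373), RR gives ψ = 0.428, H_out = 16.646 kJ/mol
  T = 356.1 K: K = (2.283, 1.465, 0.333), RR gives ψ = 0.265, H_out = 10.091 kJ/mol
  T = 350.9 K: K = (2.160, 1.389, 0.314), RR gives ψ = 0.171, H_out = 6.317 kJ/mol
  T = 353.5 K: K = (2.221, 1.427, 0.323), RR gives ψ = 0.220, H_out = 8.259 kJ/mol
  T = 352.2 K: K = (2.190, 1.408, 0.318), RR gives ψ = 0.196, H_out = 7.303 kJ/mol
Linear interpolation between T = 352.2 (H_out = 7.303) and T = 353.5 (H_out = 8.259) on hF = 7.542 gives T ≈ 352.5 K, at which ψ = 0.20.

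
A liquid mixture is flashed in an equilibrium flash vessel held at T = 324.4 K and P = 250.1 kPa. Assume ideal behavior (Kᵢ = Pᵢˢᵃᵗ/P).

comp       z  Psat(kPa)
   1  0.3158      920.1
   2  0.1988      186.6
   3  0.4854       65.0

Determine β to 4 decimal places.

β = 0.2598

Raoult's law: Kᵢ = Pᵢˢᵃᵗ/P = Pᵢˢᵃᵗ/250.1.
  K_1 = 920.1/250.1 = 3.678928, K_2 = 186.6/250.1 = 0.746102, K_3 = 65.0/250.1 = 0.259896
Let β = V/F and solve Σ zᵢ(Kᵢ−1)/(1+β(Kᵢ−1)) = 0.
g(0) = ΣzᵢKᵢ − 1 = 0.4363 and g(1) = 1 − Σzᵢ/Kᵢ = -1.2200, so a root lies in (0, 1).
Iterate (Newton) starting at β = 0.42:
  β = 0.4200: g = -0.17969, g' = -1.0777 → β = 0.2533
  β = 0.2533: g = 0.00797, g' = -1.2218 → β = 0.2598
Converged at β = 0.2598.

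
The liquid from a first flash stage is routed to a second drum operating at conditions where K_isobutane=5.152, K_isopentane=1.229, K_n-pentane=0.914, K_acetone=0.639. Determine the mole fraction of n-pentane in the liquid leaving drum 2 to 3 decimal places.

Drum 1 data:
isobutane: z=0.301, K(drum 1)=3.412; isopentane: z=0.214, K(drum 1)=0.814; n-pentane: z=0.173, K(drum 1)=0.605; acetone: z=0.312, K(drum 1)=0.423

x_n-pentane (drum 2) = 0.220

Drum 1:
Material balance + equilibrium reduce to Σ zᵢ(Kᵢ−1)/(1+ψ₁(Kᵢ−1)) = 0.
g(0) = ΣzᵢKᵢ − 1 = 0.438 and g(1) = 1 − Σzᵢ/Kᵢ = -0.375, so a root lies in (0, 1).
Iterate (Newton) starting at ψ₁ = 0.5:
  ψ₁ = 0.500: g = -0.0530, g' = -0.616 → ψ₁ = 0.414
  ψ₁ = 0.414: g = 0.0019, g' = -0.665 → ψ₁ = 0.417
Converged at ψ₁ = 0.417.
Drum-1 compositions:
  isobutane: x = 0.150, y = 0.512
  isopentane: x = 0.232, y = 0.189
  n-pentane: x = 0.207, y = 0.125
  acetone: x = 0.411, y = 0.174
Drum-2 feed = drum-1 liquid: z₂ = (0.1501, 0.2320, 0.2071, 0.4108).
Drum 2:
Rachford–Rice: g(ψ₂) = Σ zᵢ(Kᵢ−1)/(1+ψ₂(Kᵢ−1)) = 0.
Feasibility: ΣzᵢKᵢ = 1.510, Σzᵢ/Kᵢ = 1.087 — both > 1, two phases present.
Newton–Raphson from ψ₂ = 0.5:
  ψ₂ = 0.500: g = 0.0507, g' = -0.365 → ψ₂ = 0.639
  ψ₂ = 0.639: g = 0.0053, g' = -0.295 → ψ₂ = 0.657
Converged at ψ₂ = 0.657.
  isobutane: x = 0.040, y = 0.207
  isopentane: x = 0.202, y = 0.248
  n-pentane: x = 0.220, y = 0.201
  acetone: x = 0.539, y = 0.344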